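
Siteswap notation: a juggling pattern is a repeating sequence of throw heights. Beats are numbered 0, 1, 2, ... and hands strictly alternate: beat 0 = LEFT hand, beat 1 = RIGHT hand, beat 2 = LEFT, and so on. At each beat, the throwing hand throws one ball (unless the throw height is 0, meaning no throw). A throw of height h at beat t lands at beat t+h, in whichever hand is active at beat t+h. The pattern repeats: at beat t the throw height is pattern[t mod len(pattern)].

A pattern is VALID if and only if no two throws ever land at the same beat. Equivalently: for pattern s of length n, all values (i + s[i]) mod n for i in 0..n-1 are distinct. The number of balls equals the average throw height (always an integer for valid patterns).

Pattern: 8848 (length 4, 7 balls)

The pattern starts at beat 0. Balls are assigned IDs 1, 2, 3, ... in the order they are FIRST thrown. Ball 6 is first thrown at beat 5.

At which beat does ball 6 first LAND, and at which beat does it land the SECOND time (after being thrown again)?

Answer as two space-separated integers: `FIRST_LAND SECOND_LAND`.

Beat 0 (L): throw ball1 h=8 -> lands@8:L; in-air after throw: [b1@8:L]
Beat 1 (R): throw ball2 h=8 -> lands@9:R; in-air after throw: [b1@8:L b2@9:R]
Beat 2 (L): throw ball3 h=4 -> lands@6:L; in-air after throw: [b3@6:L b1@8:L b2@9:R]
Beat 3 (R): throw ball4 h=8 -> lands@11:R; in-air after throw: [b3@6:L b1@8:L b2@9:R b4@11:R]
Beat 4 (L): throw ball5 h=8 -> lands@12:L; in-air after throw: [b3@6:L b1@8:L b2@9:R b4@11:R b5@12:L]
Beat 5 (R): throw ball6 h=8 -> lands@13:R; in-air after throw: [b3@6:L b1@8:L b2@9:R b4@11:R b5@12:L b6@13:R]
Beat 6 (L): throw ball3 h=4 -> lands@10:L; in-air after throw: [b1@8:L b2@9:R b3@10:L b4@11:R b5@12:L b6@13:R]
Beat 7 (R): throw ball7 h=8 -> lands@15:R; in-air after throw: [b1@8:L b2@9:R b3@10:L b4@11:R b5@12:L b6@13:R b7@15:R]
Beat 8 (L): throw ball1 h=8 -> lands@16:L; in-air after throw: [b2@9:R b3@10:L b4@11:R b5@12:L b6@13:R b7@15:R b1@16:L]
Beat 9 (R): throw ball2 h=8 -> lands@17:R; in-air after throw: [b3@10:L b4@11:R b5@12:L b6@13:R b7@15:R b1@16:L b2@17:R]
Beat 10 (L): throw ball3 h=4 -> lands@14:L; in-air after throw: [b4@11:R b5@12:L b6@13:R b3@14:L b7@15:R b1@16:L b2@17:R]
Beat 11 (R): throw ball4 h=8 -> lands@19:R; in-air after throw: [b5@12:L b6@13:R b3@14:L b7@15:R b1@16:L b2@17:R b4@19:R]
Beat 12 (L): throw ball5 h=8 -> lands@20:L; in-air after throw: [b6@13:R b3@14:L b7@15:R b1@16:L b2@17:R b4@19:R b5@20:L]
Beat 13 (R): throw ball6 h=8 -> lands@21:R; in-air after throw: [b3@14:L b7@15:R b1@16:L b2@17:R b4@19:R b5@20:L b6@21:R]
Beat 14 (L): throw ball3 h=4 -> lands@18:L; in-air after throw: [b7@15:R b1@16:L b2@17:R b3@18:L b4@19:R b5@20:L b6@21:R]
Beat 15 (R): throw ball7 h=8 -> lands@23:R; in-air after throw: [b1@16:L b2@17:R b3@18:L b4@19:R b5@20:L b6@21:R b7@23:R]
Beat 16 (L): throw ball1 h=8 -> lands@24:L; in-air after throw: [b2@17:R b3@18:L b4@19:R b5@20:L b6@21:R b7@23:R b1@24:L]
Ball 6: thrown@5 h=8 -> first land @13; rethrown@13 h=8 -> second land @21

Answer: 13 21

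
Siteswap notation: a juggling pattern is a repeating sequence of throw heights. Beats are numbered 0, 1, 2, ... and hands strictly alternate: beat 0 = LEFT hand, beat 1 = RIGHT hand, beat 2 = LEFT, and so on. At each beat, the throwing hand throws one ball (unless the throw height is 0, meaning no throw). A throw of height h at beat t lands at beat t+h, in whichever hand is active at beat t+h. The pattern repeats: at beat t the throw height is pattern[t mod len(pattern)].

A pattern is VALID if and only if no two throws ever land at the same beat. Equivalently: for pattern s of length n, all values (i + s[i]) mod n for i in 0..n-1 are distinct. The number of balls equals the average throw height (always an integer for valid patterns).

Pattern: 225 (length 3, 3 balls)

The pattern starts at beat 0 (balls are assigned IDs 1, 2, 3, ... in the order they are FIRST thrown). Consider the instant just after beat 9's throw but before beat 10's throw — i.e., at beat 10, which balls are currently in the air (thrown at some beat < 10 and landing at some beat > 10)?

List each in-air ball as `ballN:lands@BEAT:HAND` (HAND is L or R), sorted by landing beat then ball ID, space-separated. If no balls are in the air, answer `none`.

Beat 0 (L): throw ball1 h=2 -> lands@2:L; in-air after throw: [b1@2:L]
Beat 1 (R): throw ball2 h=2 -> lands@3:R; in-air after throw: [b1@2:L b2@3:R]
Beat 2 (L): throw ball1 h=5 -> lands@7:R; in-air after throw: [b2@3:R b1@7:R]
Beat 3 (R): throw ball2 h=2 -> lands@5:R; in-air after throw: [b2@5:R b1@7:R]
Beat 4 (L): throw ball3 h=2 -> lands@6:L; in-air after throw: [b2@5:R b3@6:L b1@7:R]
Beat 5 (R): throw ball2 h=5 -> lands@10:L; in-air after throw: [b3@6:L b1@7:R b2@10:L]
Beat 6 (L): throw ball3 h=2 -> lands@8:L; in-air after throw: [b1@7:R b3@8:L b2@10:L]
Beat 7 (R): throw ball1 h=2 -> lands@9:R; in-air after throw: [b3@8:L b1@9:R b2@10:L]
Beat 8 (L): throw ball3 h=5 -> lands@13:R; in-air after throw: [b1@9:R b2@10:L b3@13:R]
Beat 9 (R): throw ball1 h=2 -> lands@11:R; in-air after throw: [b2@10:L b1@11:R b3@13:R]
Beat 10 (L): throw ball2 h=2 -> lands@12:L; in-air after throw: [b1@11:R b2@12:L b3@13:R]

Answer: ball1:lands@11:R ball3:lands@13:R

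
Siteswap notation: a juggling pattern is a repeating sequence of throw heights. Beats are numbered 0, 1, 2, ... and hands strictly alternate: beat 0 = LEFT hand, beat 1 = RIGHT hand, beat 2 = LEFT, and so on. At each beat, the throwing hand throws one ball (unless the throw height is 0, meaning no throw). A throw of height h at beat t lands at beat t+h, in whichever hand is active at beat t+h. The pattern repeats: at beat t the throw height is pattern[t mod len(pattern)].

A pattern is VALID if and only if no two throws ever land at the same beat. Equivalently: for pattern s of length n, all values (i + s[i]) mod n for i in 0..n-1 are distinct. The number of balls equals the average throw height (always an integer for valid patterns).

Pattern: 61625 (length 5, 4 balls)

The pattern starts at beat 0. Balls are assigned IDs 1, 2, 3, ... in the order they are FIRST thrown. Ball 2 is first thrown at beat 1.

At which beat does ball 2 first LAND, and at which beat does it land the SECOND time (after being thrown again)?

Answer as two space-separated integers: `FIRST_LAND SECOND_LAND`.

Beat 0 (L): throw ball1 h=6 -> lands@6:L; in-air after throw: [b1@6:L]
Beat 1 (R): throw ball2 h=1 -> lands@2:L; in-air after throw: [b2@2:L b1@6:L]
Beat 2 (L): throw ball2 h=6 -> lands@8:L; in-air after throw: [b1@6:L b2@8:L]
Beat 3 (R): throw ball3 h=2 -> lands@5:R; in-air after throw: [b3@5:R b1@6:L b2@8:L]
Beat 4 (L): throw ball4 h=5 -> lands@9:R; in-air after throw: [b3@5:R b1@6:L b2@8:L b4@9:R]
Beat 5 (R): throw ball3 h=6 -> lands@11:R; in-air after throw: [b1@6:L b2@8:L b4@9:R b3@11:R]
Beat 6 (L): throw ball1 h=1 -> lands@7:R; in-air after throw: [b1@7:R b2@8:L b4@9:R b3@11:R]
Beat 7 (R): throw ball1 h=6 -> lands@13:R; in-air after throw: [b2@8:L b4@9:R b3@11:R b1@13:R]
Beat 8 (L): throw ball2 h=2 -> lands@10:L; in-air after throw: [b4@9:R b2@10:L b3@11:R b1@13:R]
Ball 2: thrown@1 h=1 -> first land @2; rethrown@2 h=6 -> second land @8

Answer: 2 8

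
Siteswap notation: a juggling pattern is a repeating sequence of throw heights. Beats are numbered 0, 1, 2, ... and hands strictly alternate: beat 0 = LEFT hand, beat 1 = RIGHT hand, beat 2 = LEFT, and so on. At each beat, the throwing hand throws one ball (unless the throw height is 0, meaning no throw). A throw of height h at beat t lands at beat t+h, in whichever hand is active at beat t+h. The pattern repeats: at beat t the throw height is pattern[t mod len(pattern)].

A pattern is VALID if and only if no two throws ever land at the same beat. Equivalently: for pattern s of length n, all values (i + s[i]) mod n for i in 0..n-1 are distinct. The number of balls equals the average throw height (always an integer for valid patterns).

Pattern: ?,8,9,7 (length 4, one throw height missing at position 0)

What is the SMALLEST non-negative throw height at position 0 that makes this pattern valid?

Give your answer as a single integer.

Answer: 0

Derivation:
i=0: s[i]=? (unknown)
i=1: (1 + 8) mod 4 = 1
i=2: (2 + 9) mod 4 = 3
i=3: (3 + 7) mod 4 = 2
Known residues: [1, 2, 3]; need a permutation of 0..3, so missing residue r = 0
Need (0 + s) mod 4 = 0; smallest s = (0 - 0) mod 4 = 0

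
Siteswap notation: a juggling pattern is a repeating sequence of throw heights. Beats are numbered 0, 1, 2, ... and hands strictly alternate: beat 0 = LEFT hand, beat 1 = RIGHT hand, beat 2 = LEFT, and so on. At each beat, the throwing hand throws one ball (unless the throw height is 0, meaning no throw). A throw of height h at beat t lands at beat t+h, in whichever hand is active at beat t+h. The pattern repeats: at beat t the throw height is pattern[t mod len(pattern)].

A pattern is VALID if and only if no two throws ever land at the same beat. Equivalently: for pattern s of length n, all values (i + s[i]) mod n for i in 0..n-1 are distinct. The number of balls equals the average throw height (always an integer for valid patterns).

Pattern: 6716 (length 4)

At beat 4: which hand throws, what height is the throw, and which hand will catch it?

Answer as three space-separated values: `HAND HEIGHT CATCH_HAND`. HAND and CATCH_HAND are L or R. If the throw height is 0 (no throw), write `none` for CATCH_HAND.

Beat 4: 4 mod 2 = 0, so hand = L
Throw height = pattern[4 mod 4] = pattern[0] = 6
Lands at beat 4+6=10, 10 mod 2 = 0, so catch hand = L

Answer: L 6 L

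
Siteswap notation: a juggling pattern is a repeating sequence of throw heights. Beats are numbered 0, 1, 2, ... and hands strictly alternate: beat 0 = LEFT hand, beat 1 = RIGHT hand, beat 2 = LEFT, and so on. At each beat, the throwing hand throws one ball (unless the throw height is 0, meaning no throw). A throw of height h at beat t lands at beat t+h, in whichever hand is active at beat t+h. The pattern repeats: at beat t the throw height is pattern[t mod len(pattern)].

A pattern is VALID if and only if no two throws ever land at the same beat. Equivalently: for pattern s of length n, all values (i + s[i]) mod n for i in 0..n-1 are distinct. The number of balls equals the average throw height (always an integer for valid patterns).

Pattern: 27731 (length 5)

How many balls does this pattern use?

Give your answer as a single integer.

Pattern = [2, 7, 7, 3, 1], length n = 5
  position 0: throw height = 2, running sum = 2
  position 1: throw height = 7, running sum = 9
  position 2: throw height = 7, running sum = 16
  position 3: throw height = 3, running sum = 19
  position 4: throw height = 1, running sum = 20
Total sum = 20; balls = sum / n = 20 / 5 = 4

Answer: 4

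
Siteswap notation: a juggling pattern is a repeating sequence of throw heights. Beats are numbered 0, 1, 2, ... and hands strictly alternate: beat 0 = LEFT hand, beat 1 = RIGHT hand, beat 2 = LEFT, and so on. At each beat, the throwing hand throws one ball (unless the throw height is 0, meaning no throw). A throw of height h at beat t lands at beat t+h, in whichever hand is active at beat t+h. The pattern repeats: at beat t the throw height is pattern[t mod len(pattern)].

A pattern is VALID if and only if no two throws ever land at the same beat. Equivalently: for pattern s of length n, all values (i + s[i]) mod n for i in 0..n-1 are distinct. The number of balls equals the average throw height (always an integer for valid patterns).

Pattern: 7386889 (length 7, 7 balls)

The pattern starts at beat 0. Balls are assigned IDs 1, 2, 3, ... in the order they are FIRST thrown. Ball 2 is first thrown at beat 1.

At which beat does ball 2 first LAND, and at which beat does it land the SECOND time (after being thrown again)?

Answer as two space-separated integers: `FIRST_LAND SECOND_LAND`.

Beat 0 (L): throw ball1 h=7 -> lands@7:R; in-air after throw: [b1@7:R]
Beat 1 (R): throw ball2 h=3 -> lands@4:L; in-air after throw: [b2@4:L b1@7:R]
Beat 2 (L): throw ball3 h=8 -> lands@10:L; in-air after throw: [b2@4:L b1@7:R b3@10:L]
Beat 3 (R): throw ball4 h=6 -> lands@9:R; in-air after throw: [b2@4:L b1@7:R b4@9:R b3@10:L]
Beat 4 (L): throw ball2 h=8 -> lands@12:L; in-air after throw: [b1@7:R b4@9:R b3@10:L b2@12:L]
Beat 5 (R): throw ball5 h=8 -> lands@13:R; in-air after throw: [b1@7:R b4@9:R b3@10:L b2@12:L b5@13:R]
Beat 6 (L): throw ball6 h=9 -> lands@15:R; in-air after throw: [b1@7:R b4@9:R b3@10:L b2@12:L b5@13:R b6@15:R]
Beat 7 (R): throw ball1 h=7 -> lands@14:L; in-air after throw: [b4@9:R b3@10:L b2@12:L b5@13:R b1@14:L b6@15:R]
Beat 8 (L): throw ball7 h=3 -> lands@11:R; in-air after throw: [b4@9:R b3@10:L b7@11:R b2@12:L b5@13:R b1@14:L b6@15:R]
Beat 9 (R): throw ball4 h=8 -> lands@17:R; in-air after throw: [b3@10:L b7@11:R b2@12:L b5@13:R b1@14:L b6@15:R b4@17:R]
Beat 10 (L): throw ball3 h=6 -> lands@16:L; in-air after throw: [b7@11:R b2@12:L b5@13:R b1@14:L b6@15:R b3@16:L b4@17:R]
Beat 11 (R): throw ball7 h=8 -> lands@19:R; in-air after throw: [b2@12:L b5@13:R b1@14:L b6@15:R b3@16:L b4@17:R b7@19:R]
Beat 12 (L): throw ball2 h=8 -> lands@20:L; in-air after throw: [b5@13:R b1@14:L b6@15:R b3@16:L b4@17:R b7@19:R b2@20:L]
Ball 2: thrown@1 h=3 -> first land @4; rethrown@4 h=8 -> second land @12

Answer: 4 12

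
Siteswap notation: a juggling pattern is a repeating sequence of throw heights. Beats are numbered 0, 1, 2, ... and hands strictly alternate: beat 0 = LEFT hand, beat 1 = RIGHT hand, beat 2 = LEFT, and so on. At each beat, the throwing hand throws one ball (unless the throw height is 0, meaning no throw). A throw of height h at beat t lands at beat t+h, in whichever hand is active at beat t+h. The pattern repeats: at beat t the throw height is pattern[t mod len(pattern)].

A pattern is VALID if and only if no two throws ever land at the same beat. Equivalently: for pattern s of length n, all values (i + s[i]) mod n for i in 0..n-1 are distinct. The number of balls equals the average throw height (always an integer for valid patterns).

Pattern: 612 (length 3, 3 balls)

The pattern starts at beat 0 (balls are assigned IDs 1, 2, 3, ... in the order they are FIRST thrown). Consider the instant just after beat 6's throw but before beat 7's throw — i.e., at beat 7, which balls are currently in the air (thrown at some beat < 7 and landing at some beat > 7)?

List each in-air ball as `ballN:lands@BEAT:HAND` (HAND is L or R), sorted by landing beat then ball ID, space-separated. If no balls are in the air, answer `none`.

Beat 0 (L): throw ball1 h=6 -> lands@6:L; in-air after throw: [b1@6:L]
Beat 1 (R): throw ball2 h=1 -> lands@2:L; in-air after throw: [b2@2:L b1@6:L]
Beat 2 (L): throw ball2 h=2 -> lands@4:L; in-air after throw: [b2@4:L b1@6:L]
Beat 3 (R): throw ball3 h=6 -> lands@9:R; in-air after throw: [b2@4:L b1@6:L b3@9:R]
Beat 4 (L): throw ball2 h=1 -> lands@5:R; in-air after throw: [b2@5:R b1@6:L b3@9:R]
Beat 5 (R): throw ball2 h=2 -> lands@7:R; in-air after throw: [b1@6:L b2@7:R b3@9:R]
Beat 6 (L): throw ball1 h=6 -> lands@12:L; in-air after throw: [b2@7:R b3@9:R b1@12:L]
Beat 7 (R): throw ball2 h=1 -> lands@8:L; in-air after throw: [b2@8:L b3@9:R b1@12:L]

Answer: ball3:lands@9:R ball1:lands@12:L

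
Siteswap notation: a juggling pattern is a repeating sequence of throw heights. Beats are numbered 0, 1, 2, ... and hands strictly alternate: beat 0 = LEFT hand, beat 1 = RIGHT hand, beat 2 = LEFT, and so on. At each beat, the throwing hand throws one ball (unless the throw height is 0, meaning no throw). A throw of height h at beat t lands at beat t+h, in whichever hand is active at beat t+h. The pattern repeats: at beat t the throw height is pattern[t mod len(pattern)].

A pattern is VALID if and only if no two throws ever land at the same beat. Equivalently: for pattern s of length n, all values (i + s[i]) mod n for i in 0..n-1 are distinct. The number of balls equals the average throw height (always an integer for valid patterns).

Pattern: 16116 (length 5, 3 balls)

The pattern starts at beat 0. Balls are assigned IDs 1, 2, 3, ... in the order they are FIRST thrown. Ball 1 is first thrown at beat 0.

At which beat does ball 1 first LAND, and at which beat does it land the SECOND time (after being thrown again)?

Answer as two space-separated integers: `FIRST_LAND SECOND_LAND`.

Answer: 1 7

Derivation:
Beat 0 (L): throw ball1 h=1 -> lands@1:R; in-air after throw: [b1@1:R]
Beat 1 (R): throw ball1 h=6 -> lands@7:R; in-air after throw: [b1@7:R]
Beat 2 (L): throw ball2 h=1 -> lands@3:R; in-air after throw: [b2@3:R b1@7:R]
Beat 3 (R): throw ball2 h=1 -> lands@4:L; in-air after throw: [b2@4:L b1@7:R]
Beat 4 (L): throw ball2 h=6 -> lands@10:L; in-air after throw: [b1@7:R b2@10:L]
Beat 5 (R): throw ball3 h=1 -> lands@6:L; in-air after throw: [b3@6:L b1@7:R b2@10:L]
Beat 6 (L): throw ball3 h=6 -> lands@12:L; in-air after throw: [b1@7:R b2@10:L b3@12:L]
Beat 7 (R): throw ball1 h=1 -> lands@8:L; in-air after throw: [b1@8:L b2@10:L b3@12:L]
Ball 1: thrown@0 h=1 -> first land @1; rethrown@1 h=6 -> second land @7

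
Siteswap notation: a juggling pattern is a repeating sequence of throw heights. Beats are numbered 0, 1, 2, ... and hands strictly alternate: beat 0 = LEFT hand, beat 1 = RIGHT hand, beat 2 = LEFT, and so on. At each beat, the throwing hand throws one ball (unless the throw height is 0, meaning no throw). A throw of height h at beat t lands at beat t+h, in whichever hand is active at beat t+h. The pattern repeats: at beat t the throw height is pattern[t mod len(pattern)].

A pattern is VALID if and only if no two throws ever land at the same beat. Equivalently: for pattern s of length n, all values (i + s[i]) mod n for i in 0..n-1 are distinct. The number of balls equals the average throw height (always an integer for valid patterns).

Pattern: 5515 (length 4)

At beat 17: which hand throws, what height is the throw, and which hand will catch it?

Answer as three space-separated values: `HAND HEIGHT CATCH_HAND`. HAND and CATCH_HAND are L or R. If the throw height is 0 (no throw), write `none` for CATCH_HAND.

Answer: R 5 L

Derivation:
Beat 17: 17 mod 2 = 1, so hand = R
Throw height = pattern[17 mod 4] = pattern[1] = 5
Lands at beat 17+5=22, 22 mod 2 = 0, so catch hand = L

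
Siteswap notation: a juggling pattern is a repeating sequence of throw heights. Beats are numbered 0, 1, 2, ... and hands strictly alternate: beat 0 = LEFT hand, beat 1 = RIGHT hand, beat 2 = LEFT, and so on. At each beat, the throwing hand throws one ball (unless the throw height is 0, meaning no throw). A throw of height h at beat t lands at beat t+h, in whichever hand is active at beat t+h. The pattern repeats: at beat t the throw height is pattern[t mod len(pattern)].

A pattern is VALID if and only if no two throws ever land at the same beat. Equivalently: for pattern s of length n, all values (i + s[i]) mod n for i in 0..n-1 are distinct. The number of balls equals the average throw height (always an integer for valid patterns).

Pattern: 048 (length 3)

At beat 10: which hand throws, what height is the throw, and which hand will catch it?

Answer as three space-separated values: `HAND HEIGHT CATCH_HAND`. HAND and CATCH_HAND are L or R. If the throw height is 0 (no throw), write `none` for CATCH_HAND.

Answer: L 4 L

Derivation:
Beat 10: 10 mod 2 = 0, so hand = L
Throw height = pattern[10 mod 3] = pattern[1] = 4
Lands at beat 10+4=14, 14 mod 2 = 0, so catch hand = L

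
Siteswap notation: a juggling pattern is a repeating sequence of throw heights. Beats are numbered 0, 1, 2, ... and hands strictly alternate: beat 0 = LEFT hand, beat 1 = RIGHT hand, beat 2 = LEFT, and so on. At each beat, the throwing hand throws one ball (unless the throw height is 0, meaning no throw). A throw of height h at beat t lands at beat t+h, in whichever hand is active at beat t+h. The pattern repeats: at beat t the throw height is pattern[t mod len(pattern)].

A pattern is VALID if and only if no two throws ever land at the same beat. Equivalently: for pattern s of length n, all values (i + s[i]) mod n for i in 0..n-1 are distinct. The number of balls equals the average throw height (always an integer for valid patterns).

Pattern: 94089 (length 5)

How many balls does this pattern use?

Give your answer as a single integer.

Answer: 6

Derivation:
Pattern = [9, 4, 0, 8, 9], length n = 5
  position 0: throw height = 9, running sum = 9
  position 1: throw height = 4, running sum = 13
  position 2: throw height = 0, running sum = 13
  position 3: throw height = 8, running sum = 21
  position 4: throw height = 9, running sum = 30
Total sum = 30; balls = sum / n = 30 / 5 = 6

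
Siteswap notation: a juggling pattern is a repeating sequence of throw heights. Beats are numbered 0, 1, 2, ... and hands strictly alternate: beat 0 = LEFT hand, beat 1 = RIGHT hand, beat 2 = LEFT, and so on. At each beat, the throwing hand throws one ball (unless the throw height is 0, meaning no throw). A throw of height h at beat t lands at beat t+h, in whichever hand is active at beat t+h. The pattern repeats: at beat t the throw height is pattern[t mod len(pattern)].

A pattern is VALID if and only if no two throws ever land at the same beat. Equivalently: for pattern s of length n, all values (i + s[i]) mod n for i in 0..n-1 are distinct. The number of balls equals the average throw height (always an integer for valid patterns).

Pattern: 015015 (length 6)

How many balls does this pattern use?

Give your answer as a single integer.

Answer: 2

Derivation:
Pattern = [0, 1, 5, 0, 1, 5], length n = 6
  position 0: throw height = 0, running sum = 0
  position 1: throw height = 1, running sum = 1
  position 2: throw height = 5, running sum = 6
  position 3: throw height = 0, running sum = 6
  position 4: throw height = 1, running sum = 7
  position 5: throw height = 5, running sum = 12
Total sum = 12; balls = sum / n = 12 / 6 = 2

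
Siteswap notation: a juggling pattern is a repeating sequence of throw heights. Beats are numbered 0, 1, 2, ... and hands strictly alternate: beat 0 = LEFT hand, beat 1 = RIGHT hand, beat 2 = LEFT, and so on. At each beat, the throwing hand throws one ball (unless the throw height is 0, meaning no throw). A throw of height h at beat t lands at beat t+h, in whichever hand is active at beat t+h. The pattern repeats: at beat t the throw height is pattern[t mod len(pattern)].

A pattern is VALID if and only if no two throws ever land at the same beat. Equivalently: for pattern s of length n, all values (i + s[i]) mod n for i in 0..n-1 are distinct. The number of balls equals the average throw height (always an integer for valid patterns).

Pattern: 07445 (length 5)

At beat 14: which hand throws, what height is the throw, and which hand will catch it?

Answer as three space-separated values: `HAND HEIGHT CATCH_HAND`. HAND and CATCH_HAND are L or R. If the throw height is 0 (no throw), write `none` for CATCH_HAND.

Beat 14: 14 mod 2 = 0, so hand = L
Throw height = pattern[14 mod 5] = pattern[4] = 5
Lands at beat 14+5=19, 19 mod 2 = 1, so catch hand = R

Answer: L 5 R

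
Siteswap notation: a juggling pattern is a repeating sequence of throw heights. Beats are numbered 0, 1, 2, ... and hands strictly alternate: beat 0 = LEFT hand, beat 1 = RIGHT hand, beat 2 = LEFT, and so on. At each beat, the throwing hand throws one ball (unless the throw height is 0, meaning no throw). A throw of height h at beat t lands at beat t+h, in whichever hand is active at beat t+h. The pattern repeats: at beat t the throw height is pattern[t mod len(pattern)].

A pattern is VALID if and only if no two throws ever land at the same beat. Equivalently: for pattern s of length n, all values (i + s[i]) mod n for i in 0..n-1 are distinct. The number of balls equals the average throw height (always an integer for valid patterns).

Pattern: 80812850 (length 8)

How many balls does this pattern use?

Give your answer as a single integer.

Answer: 4

Derivation:
Pattern = [8, 0, 8, 1, 2, 8, 5, 0], length n = 8
  position 0: throw height = 8, running sum = 8
  position 1: throw height = 0, running sum = 8
  position 2: throw height = 8, running sum = 16
  position 3: throw height = 1, running sum = 17
  position 4: throw height = 2, running sum = 19
  position 5: throw height = 8, running sum = 27
  position 6: throw height = 5, running sum = 32
  position 7: throw height = 0, running sum = 32
Total sum = 32; balls = sum / n = 32 / 8 = 4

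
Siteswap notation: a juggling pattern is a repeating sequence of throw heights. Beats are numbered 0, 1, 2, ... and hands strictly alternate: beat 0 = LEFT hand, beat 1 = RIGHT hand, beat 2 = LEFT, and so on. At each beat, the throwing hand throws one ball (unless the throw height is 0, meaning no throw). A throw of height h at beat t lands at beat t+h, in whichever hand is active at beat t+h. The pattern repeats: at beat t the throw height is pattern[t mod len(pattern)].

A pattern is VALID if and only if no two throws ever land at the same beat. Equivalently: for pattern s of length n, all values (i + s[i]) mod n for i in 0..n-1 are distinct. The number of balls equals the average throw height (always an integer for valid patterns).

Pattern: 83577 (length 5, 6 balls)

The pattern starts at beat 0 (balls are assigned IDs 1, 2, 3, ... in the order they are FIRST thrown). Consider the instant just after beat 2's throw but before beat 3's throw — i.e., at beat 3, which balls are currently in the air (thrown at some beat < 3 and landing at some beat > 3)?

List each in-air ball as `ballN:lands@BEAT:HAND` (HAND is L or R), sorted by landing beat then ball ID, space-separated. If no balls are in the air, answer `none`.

Answer: ball2:lands@4:L ball3:lands@7:R ball1:lands@8:L

Derivation:
Beat 0 (L): throw ball1 h=8 -> lands@8:L; in-air after throw: [b1@8:L]
Beat 1 (R): throw ball2 h=3 -> lands@4:L; in-air after throw: [b2@4:L b1@8:L]
Beat 2 (L): throw ball3 h=5 -> lands@7:R; in-air after throw: [b2@4:L b3@7:R b1@8:L]
Beat 3 (R): throw ball4 h=7 -> lands@10:L; in-air after throw: [b2@4:L b3@7:R b1@8:L b4@10:L]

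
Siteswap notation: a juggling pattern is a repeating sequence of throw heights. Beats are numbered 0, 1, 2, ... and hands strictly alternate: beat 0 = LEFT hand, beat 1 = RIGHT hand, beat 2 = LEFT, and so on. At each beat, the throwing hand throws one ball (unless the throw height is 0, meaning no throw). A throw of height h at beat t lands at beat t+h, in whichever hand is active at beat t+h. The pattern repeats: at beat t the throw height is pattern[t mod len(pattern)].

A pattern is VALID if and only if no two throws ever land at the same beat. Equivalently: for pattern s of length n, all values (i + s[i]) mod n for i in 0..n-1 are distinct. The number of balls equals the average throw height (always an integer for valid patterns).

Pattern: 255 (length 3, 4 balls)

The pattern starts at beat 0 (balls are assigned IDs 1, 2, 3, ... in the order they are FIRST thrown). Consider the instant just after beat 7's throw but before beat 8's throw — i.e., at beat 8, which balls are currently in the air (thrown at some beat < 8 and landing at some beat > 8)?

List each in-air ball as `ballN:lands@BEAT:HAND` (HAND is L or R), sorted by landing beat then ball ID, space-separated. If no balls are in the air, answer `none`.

Beat 0 (L): throw ball1 h=2 -> lands@2:L; in-air after throw: [b1@2:L]
Beat 1 (R): throw ball2 h=5 -> lands@6:L; in-air after throw: [b1@2:L b2@6:L]
Beat 2 (L): throw ball1 h=5 -> lands@7:R; in-air after throw: [b2@6:L b1@7:R]
Beat 3 (R): throw ball3 h=2 -> lands@5:R; in-air after throw: [b3@5:R b2@6:L b1@7:R]
Beat 4 (L): throw ball4 h=5 -> lands@9:R; in-air after throw: [b3@5:R b2@6:L b1@7:R b4@9:R]
Beat 5 (R): throw ball3 h=5 -> lands@10:L; in-air after throw: [b2@6:L b1@7:R b4@9:R b3@10:L]
Beat 6 (L): throw ball2 h=2 -> lands@8:L; in-air after throw: [b1@7:R b2@8:L b4@9:R b3@10:L]
Beat 7 (R): throw ball1 h=5 -> lands@12:L; in-air after throw: [b2@8:L b4@9:R b3@10:L b1@12:L]
Beat 8 (L): throw ball2 h=5 -> lands@13:R; in-air after throw: [b4@9:R b3@10:L b1@12:L b2@13:R]

Answer: ball4:lands@9:R ball3:lands@10:L ball1:lands@12:L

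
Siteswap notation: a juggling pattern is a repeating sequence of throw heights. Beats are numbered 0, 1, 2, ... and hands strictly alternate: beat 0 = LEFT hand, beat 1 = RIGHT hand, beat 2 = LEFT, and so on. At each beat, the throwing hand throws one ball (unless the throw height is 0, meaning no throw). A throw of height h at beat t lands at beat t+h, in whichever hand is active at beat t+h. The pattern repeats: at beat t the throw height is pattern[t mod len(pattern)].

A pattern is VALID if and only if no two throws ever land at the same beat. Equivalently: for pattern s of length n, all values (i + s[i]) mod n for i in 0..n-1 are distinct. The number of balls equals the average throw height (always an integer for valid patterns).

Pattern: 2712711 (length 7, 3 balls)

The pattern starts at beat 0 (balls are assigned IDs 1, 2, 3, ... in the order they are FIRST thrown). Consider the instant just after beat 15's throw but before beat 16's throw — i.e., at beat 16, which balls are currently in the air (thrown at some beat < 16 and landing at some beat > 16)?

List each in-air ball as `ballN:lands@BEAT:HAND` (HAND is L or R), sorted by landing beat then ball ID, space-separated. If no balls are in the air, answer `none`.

Answer: ball3:lands@18:L ball2:lands@22:L

Derivation:
Beat 0 (L): throw ball1 h=2 -> lands@2:L; in-air after throw: [b1@2:L]
Beat 1 (R): throw ball2 h=7 -> lands@8:L; in-air after throw: [b1@2:L b2@8:L]
Beat 2 (L): throw ball1 h=1 -> lands@3:R; in-air after throw: [b1@3:R b2@8:L]
Beat 3 (R): throw ball1 h=2 -> lands@5:R; in-air after throw: [b1@5:R b2@8:L]
Beat 4 (L): throw ball3 h=7 -> lands@11:R; in-air after throw: [b1@5:R b2@8:L b3@11:R]
Beat 5 (R): throw ball1 h=1 -> lands@6:L; in-air after throw: [b1@6:L b2@8:L b3@11:R]
Beat 6 (L): throw ball1 h=1 -> lands@7:R; in-air after throw: [b1@7:R b2@8:L b3@11:R]
Beat 7 (R): throw ball1 h=2 -> lands@9:R; in-air after throw: [b2@8:L b1@9:R b3@11:R]
Beat 8 (L): throw ball2 h=7 -> lands@15:R; in-air after throw: [b1@9:R b3@11:R b2@15:R]
Beat 9 (R): throw ball1 h=1 -> lands@10:L; in-air after throw: [b1@10:L b3@11:R b2@15:R]
Beat 10 (L): throw ball1 h=2 -> lands@12:L; in-air after throw: [b3@11:R b1@12:L b2@15:R]
Beat 11 (R): throw ball3 h=7 -> lands@18:L; in-air after throw: [b1@12:L b2@15:R b3@18:L]
Beat 12 (L): throw ball1 h=1 -> lands@13:R; in-air after throw: [b1@13:R b2@15:R b3@18:L]
Beat 13 (R): throw ball1 h=1 -> lands@14:L; in-air after throw: [b1@14:L b2@15:R b3@18:L]
Beat 14 (L): throw ball1 h=2 -> lands@16:L; in-air after throw: [b2@15:R b1@16:L b3@18:L]
Beat 15 (R): throw ball2 h=7 -> lands@22:L; in-air after throw: [b1@16:L b3@18:L b2@22:L]
Beat 16 (L): throw ball1 h=1 -> lands@17:R; in-air after throw: [b1@17:R b3@18:L b2@22:L]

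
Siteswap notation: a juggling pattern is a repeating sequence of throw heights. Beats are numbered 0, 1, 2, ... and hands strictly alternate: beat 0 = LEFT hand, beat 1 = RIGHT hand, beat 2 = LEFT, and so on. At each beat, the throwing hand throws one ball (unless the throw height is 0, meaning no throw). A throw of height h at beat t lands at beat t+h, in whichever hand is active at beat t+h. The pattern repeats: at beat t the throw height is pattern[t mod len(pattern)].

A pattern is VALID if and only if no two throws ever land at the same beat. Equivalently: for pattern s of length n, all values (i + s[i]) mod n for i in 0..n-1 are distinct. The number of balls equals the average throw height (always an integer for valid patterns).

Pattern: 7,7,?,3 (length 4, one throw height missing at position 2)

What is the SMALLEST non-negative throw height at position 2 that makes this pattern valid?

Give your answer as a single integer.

i=0: (0 + 7) mod 4 = 3
i=1: (1 + 7) mod 4 = 0
i=2: s[i]=? (unknown)
i=3: (3 + 3) mod 4 = 2
Known residues: [0, 2, 3]; need a permutation of 0..3, so missing residue r = 1
Need (2 + s) mod 4 = 1; smallest s = (1 - 2) mod 4 = 3

Answer: 3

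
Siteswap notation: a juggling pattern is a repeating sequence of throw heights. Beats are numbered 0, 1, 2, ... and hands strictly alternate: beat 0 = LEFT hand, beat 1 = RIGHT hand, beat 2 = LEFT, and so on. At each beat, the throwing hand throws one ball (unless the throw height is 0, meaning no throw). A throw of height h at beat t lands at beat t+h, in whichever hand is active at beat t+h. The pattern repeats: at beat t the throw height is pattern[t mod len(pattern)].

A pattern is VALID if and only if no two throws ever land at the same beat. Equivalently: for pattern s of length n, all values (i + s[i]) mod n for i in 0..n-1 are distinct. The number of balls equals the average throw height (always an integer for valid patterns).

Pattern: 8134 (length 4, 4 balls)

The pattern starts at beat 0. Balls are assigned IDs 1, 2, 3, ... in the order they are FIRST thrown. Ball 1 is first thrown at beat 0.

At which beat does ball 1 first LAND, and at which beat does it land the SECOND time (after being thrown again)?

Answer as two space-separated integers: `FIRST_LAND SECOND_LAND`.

Beat 0 (L): throw ball1 h=8 -> lands@8:L; in-air after throw: [b1@8:L]
Beat 1 (R): throw ball2 h=1 -> lands@2:L; in-air after throw: [b2@2:L b1@8:L]
Beat 2 (L): throw ball2 h=3 -> lands@5:R; in-air after throw: [b2@5:R b1@8:L]
Beat 3 (R): throw ball3 h=4 -> lands@7:R; in-air after throw: [b2@5:R b3@7:R b1@8:L]
Beat 4 (L): throw ball4 h=8 -> lands@12:L; in-air after throw: [b2@5:R b3@7:R b1@8:L b4@12:L]
Beat 5 (R): throw ball2 h=1 -> lands@6:L; in-air after throw: [b2@6:L b3@7:R b1@8:L b4@12:L]
Beat 6 (L): throw ball2 h=3 -> lands@9:R; in-air after throw: [b3@7:R b1@8:L b2@9:R b4@12:L]
Beat 7 (R): throw ball3 h=4 -> lands@11:R; in-air after throw: [b1@8:L b2@9:R b3@11:R b4@12:L]
Beat 8 (L): throw ball1 h=8 -> lands@16:L; in-air after throw: [b2@9:R b3@11:R b4@12:L b1@16:L]
Beat 9 (R): throw ball2 h=1 -> lands@10:L; in-air after throw: [b2@10:L b3@11:R b4@12:L b1@16:L]
Beat 10 (L): throw ball2 h=3 -> lands@13:R; in-air after throw: [b3@11:R b4@12:L b2@13:R b1@16:L]
Beat 11 (R): throw ball3 h=4 -> lands@15:R; in-air after throw: [b4@12:L b2@13:R b3@15:R b1@16:L]
Beat 12 (L): throw ball4 h=8 -> lands@20:L; in-air after throw: [b2@13:R b3@15:R b1@16:L b4@20:L]
Beat 13 (R): throw ball2 h=1 -> lands@14:L; in-air after throw: [b2@14:L b3@15:R b1@16:L b4@20:L]
Beat 14 (L): throw ball2 h=3 -> lands@17:R; in-air after throw: [b3@15:R b1@16:L b2@17:R b4@20:L]
Beat 15 (R): throw ball3 h=4 -> lands@19:R; in-air after throw: [b1@16:L b2@17:R b3@19:R b4@20:L]
Ball 1: thrown@0 h=8 -> first land @8; rethrown@8 h=8 -> second land @16

Answer: 8 16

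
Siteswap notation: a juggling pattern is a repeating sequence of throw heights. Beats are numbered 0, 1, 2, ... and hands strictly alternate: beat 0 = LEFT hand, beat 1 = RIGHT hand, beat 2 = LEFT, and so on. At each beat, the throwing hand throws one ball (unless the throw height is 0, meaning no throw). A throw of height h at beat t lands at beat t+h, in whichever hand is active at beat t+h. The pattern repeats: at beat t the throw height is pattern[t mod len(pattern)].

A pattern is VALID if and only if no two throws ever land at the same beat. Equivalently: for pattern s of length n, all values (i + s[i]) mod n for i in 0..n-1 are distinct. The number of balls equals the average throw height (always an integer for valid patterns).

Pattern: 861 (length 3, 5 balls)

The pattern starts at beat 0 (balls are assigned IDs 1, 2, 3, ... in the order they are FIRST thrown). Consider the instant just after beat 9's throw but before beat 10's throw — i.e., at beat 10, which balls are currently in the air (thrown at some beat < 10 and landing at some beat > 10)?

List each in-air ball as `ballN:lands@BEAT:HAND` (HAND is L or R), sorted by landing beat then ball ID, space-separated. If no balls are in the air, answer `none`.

Answer: ball3:lands@11:R ball2:lands@13:R ball5:lands@14:L ball1:lands@17:R

Derivation:
Beat 0 (L): throw ball1 h=8 -> lands@8:L; in-air after throw: [b1@8:L]
Beat 1 (R): throw ball2 h=6 -> lands@7:R; in-air after throw: [b2@7:R b1@8:L]
Beat 2 (L): throw ball3 h=1 -> lands@3:R; in-air after throw: [b3@3:R b2@7:R b1@8:L]
Beat 3 (R): throw ball3 h=8 -> lands@11:R; in-air after throw: [b2@7:R b1@8:L b3@11:R]
Beat 4 (L): throw ball4 h=6 -> lands@10:L; in-air after throw: [b2@7:R b1@8:L b4@10:L b3@11:R]
Beat 5 (R): throw ball5 h=1 -> lands@6:L; in-air after throw: [b5@6:L b2@7:R b1@8:L b4@10:L b3@11:R]
Beat 6 (L): throw ball5 h=8 -> lands@14:L; in-air after throw: [b2@7:R b1@8:L b4@10:L b3@11:R b5@14:L]
Beat 7 (R): throw ball2 h=6 -> lands@13:R; in-air after throw: [b1@8:L b4@10:L b3@11:R b2@13:R b5@14:L]
Beat 8 (L): throw ball1 h=1 -> lands@9:R; in-air after throw: [b1@9:R b4@10:L b3@11:R b2@13:R b5@14:L]
Beat 9 (R): throw ball1 h=8 -> lands@17:R; in-air after throw: [b4@10:L b3@11:R b2@13:R b5@14:L b1@17:R]
Beat 10 (L): throw ball4 h=6 -> lands@16:L; in-air after throw: [b3@11:R b2@13:R b5@14:L b4@16:L b1@17:R]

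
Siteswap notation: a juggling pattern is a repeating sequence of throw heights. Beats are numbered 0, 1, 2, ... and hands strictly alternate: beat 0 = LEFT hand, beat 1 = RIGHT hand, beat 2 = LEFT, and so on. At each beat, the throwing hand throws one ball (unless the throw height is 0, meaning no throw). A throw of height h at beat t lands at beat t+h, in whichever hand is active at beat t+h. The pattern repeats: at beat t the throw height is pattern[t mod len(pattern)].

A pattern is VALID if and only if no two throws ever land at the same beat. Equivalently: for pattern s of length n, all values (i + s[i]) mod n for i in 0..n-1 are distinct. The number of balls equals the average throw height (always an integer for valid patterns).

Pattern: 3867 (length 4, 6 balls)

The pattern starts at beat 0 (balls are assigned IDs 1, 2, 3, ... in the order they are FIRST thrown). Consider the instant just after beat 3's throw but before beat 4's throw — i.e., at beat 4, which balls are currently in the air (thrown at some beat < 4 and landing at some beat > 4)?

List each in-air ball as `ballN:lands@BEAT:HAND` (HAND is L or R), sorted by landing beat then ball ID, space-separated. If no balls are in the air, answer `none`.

Answer: ball3:lands@8:L ball2:lands@9:R ball1:lands@10:L

Derivation:
Beat 0 (L): throw ball1 h=3 -> lands@3:R; in-air after throw: [b1@3:R]
Beat 1 (R): throw ball2 h=8 -> lands@9:R; in-air after throw: [b1@3:R b2@9:R]
Beat 2 (L): throw ball3 h=6 -> lands@8:L; in-air after throw: [b1@3:R b3@8:L b2@9:R]
Beat 3 (R): throw ball1 h=7 -> lands@10:L; in-air after throw: [b3@8:L b2@9:R b1@10:L]
Beat 4 (L): throw ball4 h=3 -> lands@7:R; in-air after throw: [b4@7:R b3@8:L b2@9:R b1@10:L]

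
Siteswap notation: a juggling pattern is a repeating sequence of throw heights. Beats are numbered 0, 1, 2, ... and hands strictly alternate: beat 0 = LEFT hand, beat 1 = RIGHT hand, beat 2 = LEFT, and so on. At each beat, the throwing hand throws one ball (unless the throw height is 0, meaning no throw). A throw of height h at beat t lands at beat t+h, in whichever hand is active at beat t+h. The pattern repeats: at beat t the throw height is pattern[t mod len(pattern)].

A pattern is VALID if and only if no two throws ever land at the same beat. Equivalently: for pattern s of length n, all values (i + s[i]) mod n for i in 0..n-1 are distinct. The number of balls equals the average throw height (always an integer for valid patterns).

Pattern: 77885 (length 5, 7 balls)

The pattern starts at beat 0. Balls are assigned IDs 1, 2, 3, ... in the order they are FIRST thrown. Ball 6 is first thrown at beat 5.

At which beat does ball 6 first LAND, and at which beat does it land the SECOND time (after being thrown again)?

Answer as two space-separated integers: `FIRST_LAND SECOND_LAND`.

Answer: 12 20

Derivation:
Beat 0 (L): throw ball1 h=7 -> lands@7:R; in-air after throw: [b1@7:R]
Beat 1 (R): throw ball2 h=7 -> lands@8:L; in-air after throw: [b1@7:R b2@8:L]
Beat 2 (L): throw ball3 h=8 -> lands@10:L; in-air after throw: [b1@7:R b2@8:L b3@10:L]
Beat 3 (R): throw ball4 h=8 -> lands@11:R; in-air after throw: [b1@7:R b2@8:L b3@10:L b4@11:R]
Beat 4 (L): throw ball5 h=5 -> lands@9:R; in-air after throw: [b1@7:R b2@8:L b5@9:R b3@10:L b4@11:R]
Beat 5 (R): throw ball6 h=7 -> lands@12:L; in-air after throw: [b1@7:R b2@8:L b5@9:R b3@10:L b4@11:R b6@12:L]
Beat 6 (L): throw ball7 h=7 -> lands@13:R; in-air after throw: [b1@7:R b2@8:L b5@9:R b3@10:L b4@11:R b6@12:L b7@13:R]
Beat 7 (R): throw ball1 h=8 -> lands@15:R; in-air after throw: [b2@8:L b5@9:R b3@10:L b4@11:R b6@12:L b7@13:R b1@15:R]
Beat 8 (L): throw ball2 h=8 -> lands@16:L; in-air after throw: [b5@9:R b3@10:L b4@11:R b6@12:L b7@13:R b1@15:R b2@16:L]
Beat 9 (R): throw ball5 h=5 -> lands@14:L; in-air after throw: [b3@10:L b4@11:R b6@12:L b7@13:R b5@14:L b1@15:R b2@16:L]
Beat 10 (L): throw ball3 h=7 -> lands@17:R; in-air after throw: [b4@11:R b6@12:L b7@13:R b5@14:L b1@15:R b2@16:L b3@17:R]
Beat 11 (R): throw ball4 h=7 -> lands@18:L; in-air after throw: [b6@12:L b7@13:R b5@14:L b1@15:R b2@16:L b3@17:R b4@18:L]
Beat 12 (L): throw ball6 h=8 -> lands@20:L; in-air after throw: [b7@13:R b5@14:L b1@15:R b2@16:L b3@17:R b4@18:L b6@20:L]
Beat 13 (R): throw ball7 h=8 -> lands@21:R; in-air after throw: [b5@14:L b1@15:R b2@16:L b3@17:R b4@18:L b6@20:L b7@21:R]
Beat 14 (L): throw ball5 h=5 -> lands@19:R; in-air after throw: [b1@15:R b2@16:L b3@17:R b4@18:L b5@19:R b6@20:L b7@21:R]
Beat 15 (R): throw ball1 h=7 -> lands@22:L; in-air after throw: [b2@16:L b3@17:R b4@18:L b5@19:R b6@20:L b7@21:R b1@22:L]
Beat 16 (L): throw ball2 h=7 -> lands@23:R; in-air after throw: [b3@17:R b4@18:L b5@19:R b6@20:L b7@21:R b1@22:L b2@23:R]
Beat 17 (R): throw ball3 h=8 -> lands@25:R; in-air after throw: [b4@18:L b5@19:R b6@20:L b7@21:R b1@22:L b2@23:R b3@25:R]
Beat 18 (L): throw ball4 h=8 -> lands@26:L; in-air after throw: [b5@19:R b6@20:L b7@21:R b1@22:L b2@23:R b3@25:R b4@26:L]
Beat 19 (R): throw ball5 h=5 -> lands@24:L; in-air after throw: [b6@20:L b7@21:R b1@22:L b2@23:R b5@24:L b3@25:R b4@26:L]
Ball 6: thrown@5 h=7 -> first land @12; rethrown@12 h=8 -> second land @20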